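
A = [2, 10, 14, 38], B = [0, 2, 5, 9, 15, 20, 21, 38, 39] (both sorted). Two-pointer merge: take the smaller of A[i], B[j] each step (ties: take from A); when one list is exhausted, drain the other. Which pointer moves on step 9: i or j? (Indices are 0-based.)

j

[i=0,j=0] A[i]=2>B[j]=0 take 0 → j++
[i=0,j=1] A[i]=2<=B[j]=2 take 2 → i++
[i=1,j=1] A[i]=10>B[j]=2 take 2 → j++
[i=1,j=2] A[i]=10>B[j]=5 take 5 → j++
[i=1,j=3] A[i]=10>B[j]=9 take 9 → j++
[i=1,j=4] A[i]=10<=B[j]=15 take 10 → i++
[i=2,j=4] A[i]=14<=B[j]=15 take 14 → i++
[i=3,j=4] A[i]=38>B[j]=15 take 15 → j++
[i=3,j=5] A[i]=38>B[j]=20 take 20 → j++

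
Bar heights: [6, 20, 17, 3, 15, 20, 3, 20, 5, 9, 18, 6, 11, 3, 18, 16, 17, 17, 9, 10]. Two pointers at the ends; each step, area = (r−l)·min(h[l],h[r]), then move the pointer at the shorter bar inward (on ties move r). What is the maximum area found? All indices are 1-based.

l=1 r=20: min(6,10)*19=114 best=114 *, l++
l=2 r=20: min(20,10)*18=180 best=180 *, r--
l=2 r=19: min(20,9)*17=153 best=180, r--
l=2 r=18: min(20,17)*16=272 best=272 *, r--
l=2 r=17: min(20,17)*15=255 best=272, r--
l=2 r=16: min(20,16)*14=224 best=272, r--
l=2 r=15: min(20,18)*13=234 best=272, r--
l=2 r=14: min(20,3)*12=36 best=272, r--
l=2 r=13: min(20,11)*11=121 best=272, r--
l=2 r=12: min(20,6)*10=60 best=272, r--
l=2 r=11: min(20,18)*9=162 best=272, r--
l=2 r=10: min(20,9)*8=72 best=272, r--
l=2 r=9: min(20,5)*7=35 best=272, r--
l=2 r=8: min(20,20)*6=120 best=272, r--
l=2 r=7: min(20,3)*5=15 best=272, r--
l=2 r=6: min(20,20)*4=80 best=272, r--
l=2 r=5: min(20,15)*3=45 best=272, r--
l=2 r=4: min(20,3)*2=6 best=272, r--
l=2 r=3: min(20,17)*1=17 best=272, r--

max area = 272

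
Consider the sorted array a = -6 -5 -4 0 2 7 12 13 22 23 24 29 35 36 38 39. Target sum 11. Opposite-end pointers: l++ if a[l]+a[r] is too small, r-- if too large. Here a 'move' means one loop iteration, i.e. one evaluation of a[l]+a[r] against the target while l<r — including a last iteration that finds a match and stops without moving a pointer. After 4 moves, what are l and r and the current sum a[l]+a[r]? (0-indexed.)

l=0, r=11, sum=23

[0,15] -6+39=33 >11 → r--
[0,14] -6+38=32 >11 → r--
[0,13] -6+36=30 >11 → r--
[0,12] -6+35=29 >11 → r--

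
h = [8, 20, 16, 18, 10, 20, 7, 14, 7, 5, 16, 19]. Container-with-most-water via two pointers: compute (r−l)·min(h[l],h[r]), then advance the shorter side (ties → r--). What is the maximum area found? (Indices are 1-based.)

max area = 190

l=1 r=12: min(8,19)*11=88 best=88 *, l++
l=2 r=12: min(20,19)*10=190 best=190 *, r--
l=2 r=11: min(20,16)*9=144 best=190, r--
l=2 r=10: min(20,5)*8=40 best=190, r--
l=2 r=9: min(20,7)*7=49 best=190, r--
l=2 r=8: min(20,14)*6=84 best=190, r--
l=2 r=7: min(20,7)*5=35 best=190, r--
l=2 r=6: min(20,20)*4=80 best=190, r--
l=2 r=5: min(20,10)*3=30 best=190, r--
l=2 r=4: min(20,18)*2=36 best=190, r--
l=2 r=3: min(20,16)*1=16 best=190, r--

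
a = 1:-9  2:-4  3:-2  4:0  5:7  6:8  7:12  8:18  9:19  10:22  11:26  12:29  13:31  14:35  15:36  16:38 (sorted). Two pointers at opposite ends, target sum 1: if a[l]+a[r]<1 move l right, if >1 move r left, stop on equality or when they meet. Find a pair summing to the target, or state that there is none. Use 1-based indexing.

no pair

[1,16] -9+38=29 >1 → r--
[1,15] -9+36=27 >1 → r--
[1,14] -9+35=26 >1 → r--
[1,13] -9+31=22 >1 → r--
[1,12] -9+29=20 >1 → r--
[1,11] -9+26=17 >1 → r--
[1,10] -9+22=13 >1 → r--
[1,9] -9+19=10 >1 → r--
[1,8] -9+18=9 >1 → r--
[1,7] -9+12=3 >1 → r--
[1,6] -9+8=-1 <1 → l++
[2,6] -4+8=4 >1 → r--
[2,5] -4+7=3 >1 → r--
[2,4] -4+0=-4 <1 → l++
[3,4] -2+0=-2 <1 → l++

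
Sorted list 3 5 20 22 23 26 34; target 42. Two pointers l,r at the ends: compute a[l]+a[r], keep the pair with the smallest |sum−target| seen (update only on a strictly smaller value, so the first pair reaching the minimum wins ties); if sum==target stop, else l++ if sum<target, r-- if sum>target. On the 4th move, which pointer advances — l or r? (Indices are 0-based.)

l=0 r=6: 3+34=37 d=5 *, l++
l=1 r=6: 5+34=39 d=3 *, l++
l=2 r=6: 20+34=54 d=12, r--
l=2 r=5: 20+26=46 d=4, r--

r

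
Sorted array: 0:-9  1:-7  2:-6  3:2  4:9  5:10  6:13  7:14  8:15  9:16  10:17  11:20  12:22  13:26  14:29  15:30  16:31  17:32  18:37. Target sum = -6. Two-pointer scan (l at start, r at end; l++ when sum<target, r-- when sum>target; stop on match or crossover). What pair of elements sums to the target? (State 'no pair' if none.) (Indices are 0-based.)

[0,18] -9+37=28 >-6 → r--
[0,17] -9+32=23 >-6 → r--
[0,16] -9+31=22 >-6 → r--
[0,15] -9+30=21 >-6 → r--
[0,14] -9+29=20 >-6 → r--
[0,13] -9+26=17 >-6 → r--
[0,12] -9+22=13 >-6 → r--
[0,11] -9+20=11 >-6 → r--
[0,10] -9+17=8 >-6 → r--
[0,9] -9+16=7 >-6 → r--
[0,8] -9+15=6 >-6 → r--
[0,7] -9+14=5 >-6 → r--
[0,6] -9+13=4 >-6 → r--
[0,5] -9+10=1 >-6 → r--
[0,4] -9+9=0 >-6 → r--
[0,3] -9+2=-7 <-6 → l++
[1,3] -7+2=-5 >-6 → r--
[1,2] -7+-6=-13 <-6 → l++

no pair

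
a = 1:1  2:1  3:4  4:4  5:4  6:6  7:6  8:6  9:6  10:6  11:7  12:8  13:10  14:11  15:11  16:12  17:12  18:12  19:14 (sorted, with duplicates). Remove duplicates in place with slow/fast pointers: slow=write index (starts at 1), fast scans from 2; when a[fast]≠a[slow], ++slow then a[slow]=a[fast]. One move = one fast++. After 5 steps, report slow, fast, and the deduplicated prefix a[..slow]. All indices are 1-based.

slow=3, fast=7, prefix=[1, 4, 6]

(s=1,f=2) a[fast]=1=a[slow] dup → fast++
(s=1,f=3) a[fast]=4≠a[slow]=1 write a[2]=4 → slow++,fast++
(s=2,f=4) a[fast]=4=a[slow] dup → fast++
(s=2,f=5) a[fast]=4=a[slow] dup → fast++
(s=2,f=6) a[fast]=6≠a[slow]=4 write a[3]=6 → slow++,fast++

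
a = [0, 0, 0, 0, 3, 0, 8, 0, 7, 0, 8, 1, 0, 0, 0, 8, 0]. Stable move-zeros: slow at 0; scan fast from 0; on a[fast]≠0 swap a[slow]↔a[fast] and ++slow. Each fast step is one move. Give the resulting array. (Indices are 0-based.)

slow=0 fast=0: a[fast]=0, fast++
slow=0 fast=1: a[fast]=0, fast++
slow=0 fast=2: a[fast]=0, fast++
slow=0 fast=3: a[fast]=0, fast++
slow=0 fast=4: a[fast]=3≠0 swap→a[0]=3, slow++,fast++
slow=1 fast=5: a[fast]=0, fast++
slow=1 fast=6: a[fast]=8≠0 swap→a[1]=8, slow++,fast++
slow=2 fast=7: a[fast]=0, fast++
slow=2 fast=8: a[fast]=7≠0 swap→a[2]=7, slow++,fast++
slow=3 fast=9: a[fast]=0, fast++
slow=3 fast=10: a[fast]=8≠0 swap→a[3]=8, slow++,fast++
slow=4 fast=11: a[fast]=1≠0 swap→a[4]=1, slow++,fast++
slow=5 fast=12: a[fast]=0, fast++
slow=5 fast=13: a[fast]=0, fast++
slow=5 fast=14: a[fast]=0, fast++
slow=5 fast=15: a[fast]=8≠0 swap→a[5]=8, slow++,fast++
slow=6 fast=16: a[fast]=0, fast++

[3, 8, 7, 8, 1, 8, 0, 0, 0, 0, 0, 0, 0, 0, 0, 0, 0]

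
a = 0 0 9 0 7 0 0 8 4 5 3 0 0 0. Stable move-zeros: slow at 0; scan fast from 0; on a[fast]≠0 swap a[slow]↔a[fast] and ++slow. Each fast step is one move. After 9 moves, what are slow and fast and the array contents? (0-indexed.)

slow=4, fast=9, a=[9, 7, 8, 4, 0, 0, 0, 0, 0, 5, 3, 0, 0, 0]

(s=0,f=0) a[fast]=0 → fast++
(s=0,f=1) a[fast]=0 → fast++
(s=0,f=2) a[fast]=9≠0 swap→a[0]=9 → slow++,fast++
(s=1,f=3) a[fast]=0 → fast++
(s=1,f=4) a[fast]=7≠0 swap→a[1]=7 → slow++,fast++
(s=2,f=5) a[fast]=0 → fast++
(s=2,f=6) a[fast]=0 → fast++
(s=2,f=7) a[fast]=8≠0 swap→a[2]=8 → slow++,fast++
(s=3,f=8) a[fast]=4≠0 swap→a[3]=4 → slow++,fast++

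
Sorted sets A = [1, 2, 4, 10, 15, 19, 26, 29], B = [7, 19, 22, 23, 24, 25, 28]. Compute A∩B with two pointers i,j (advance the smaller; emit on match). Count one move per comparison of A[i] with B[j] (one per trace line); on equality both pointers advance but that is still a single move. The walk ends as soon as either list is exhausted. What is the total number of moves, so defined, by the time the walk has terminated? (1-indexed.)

i=1 j=1: 1<7, i++
i=2 j=1: 2<7, i++
i=3 j=1: 4<7, i++
i=4 j=1: 10>7, j++
i=4 j=2: 10<19, i++
i=5 j=2: 15<19, i++
i=6 j=2: 19==19 emit, i++,j++
i=7 j=3: 26>22, j++
i=7 j=4: 26>23, j++
i=7 j=5: 26>24, j++
i=7 j=6: 26>25, j++
i=7 j=7: 26<28, i++
i=8 j=7: 29>28, j++

13 moves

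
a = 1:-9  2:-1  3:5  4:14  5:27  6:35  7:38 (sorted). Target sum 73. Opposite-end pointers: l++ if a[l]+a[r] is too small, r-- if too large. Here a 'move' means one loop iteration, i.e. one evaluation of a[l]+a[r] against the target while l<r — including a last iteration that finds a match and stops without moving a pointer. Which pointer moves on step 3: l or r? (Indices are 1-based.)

l

l=1 r=7: -9+38=29 <73, l++
l=2 r=7: -1+38=37 <73, l++
l=3 r=7: 5+38=43 <73, l++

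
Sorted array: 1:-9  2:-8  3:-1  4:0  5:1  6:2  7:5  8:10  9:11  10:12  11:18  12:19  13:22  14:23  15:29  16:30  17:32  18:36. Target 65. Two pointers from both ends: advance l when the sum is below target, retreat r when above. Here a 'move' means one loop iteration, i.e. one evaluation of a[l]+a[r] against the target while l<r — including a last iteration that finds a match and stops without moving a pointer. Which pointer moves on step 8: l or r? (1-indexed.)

l

l=1 r=18: -9+36=27 <65, l++
l=2 r=18: -8+36=28 <65, l++
l=3 r=18: -1+36=35 <65, l++
l=4 r=18: 0+36=36 <65, l++
l=5 r=18: 1+36=37 <65, l++
l=6 r=18: 2+36=38 <65, l++
l=7 r=18: 5+36=41 <65, l++
l=8 r=18: 10+36=46 <65, l++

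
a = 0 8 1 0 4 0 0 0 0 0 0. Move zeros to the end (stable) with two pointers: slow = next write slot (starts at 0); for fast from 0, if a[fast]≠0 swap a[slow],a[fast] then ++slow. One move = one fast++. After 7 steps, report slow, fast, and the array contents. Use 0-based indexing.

slow=0 fast=0: a[fast]=0, fast++
slow=0 fast=1: a[fast]=8≠0 swap→a[0]=8, slow++,fast++
slow=1 fast=2: a[fast]=1≠0 swap→a[1]=1, slow++,fast++
slow=2 fast=3: a[fast]=0, fast++
slow=2 fast=4: a[fast]=4≠0 swap→a[2]=4, slow++,fast++
slow=3 fast=5: a[fast]=0, fast++
slow=3 fast=6: a[fast]=0, fast++

slow=3, fast=7, a=[8, 1, 4, 0, 0, 0, 0, 0, 0, 0, 0]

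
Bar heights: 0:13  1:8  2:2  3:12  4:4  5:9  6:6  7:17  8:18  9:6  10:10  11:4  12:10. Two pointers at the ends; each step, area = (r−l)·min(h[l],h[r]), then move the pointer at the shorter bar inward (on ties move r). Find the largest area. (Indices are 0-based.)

max area = 120

[0,12] min(13,10)*12=120 best=120 * → r--
[0,11] min(13,4)*11=44 best=120 → r--
[0,10] min(13,10)*10=100 best=120 → r--
[0,9] min(13,6)*9=54 best=120 → r--
[0,8] min(13,18)*8=104 best=120 → l++
[1,8] min(8,18)*7=56 best=120 → l++
[2,8] min(2,18)*6=12 best=120 → l++
[3,8] min(12,18)*5=60 best=120 → l++
[4,8] min(4,18)*4=16 best=120 → l++
[5,8] min(9,18)*3=27 best=120 → l++
[6,8] min(6,18)*2=12 best=120 → l++
[7,8] min(17,18)*1=17 best=120 → l++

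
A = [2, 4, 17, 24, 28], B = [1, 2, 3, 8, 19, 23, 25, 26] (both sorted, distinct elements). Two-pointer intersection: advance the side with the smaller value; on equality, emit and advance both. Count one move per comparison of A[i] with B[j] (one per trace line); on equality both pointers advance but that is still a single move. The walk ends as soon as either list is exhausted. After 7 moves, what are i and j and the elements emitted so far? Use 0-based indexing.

i=0 j=0: 2>1, j++
i=0 j=1: 2==2 emit, i++,j++
i=1 j=2: 4>3, j++
i=1 j=3: 4<8, i++
i=2 j=3: 17>8, j++
i=2 j=4: 17<19, i++
i=3 j=4: 24>19, j++

i=3, j=5, emitted=[2]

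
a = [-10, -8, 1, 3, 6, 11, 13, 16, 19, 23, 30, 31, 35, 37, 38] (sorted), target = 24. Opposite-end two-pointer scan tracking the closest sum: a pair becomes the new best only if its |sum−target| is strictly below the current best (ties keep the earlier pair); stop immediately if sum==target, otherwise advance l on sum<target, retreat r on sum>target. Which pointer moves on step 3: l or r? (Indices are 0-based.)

[0,14] -10+38=28 d=4 * → r--
[0,13] -10+37=27 d=3 * → r--
[0,12] -10+35=25 d=1 * → r--

r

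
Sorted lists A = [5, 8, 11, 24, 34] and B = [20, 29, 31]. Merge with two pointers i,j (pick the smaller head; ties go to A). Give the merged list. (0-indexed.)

[5, 8, 11, 20, 24, 29, 31, 34]

[i=0,j=0] A[i]=5<=B[j]=20 take 5 → i++
[i=1,j=0] A[i]=8<=B[j]=20 take 8 → i++
[i=2,j=0] A[i]=11<=B[j]=20 take 11 → i++
[i=3,j=0] A[i]=24>B[j]=20 take 20 → j++
[i=3,j=1] A[i]=24<=B[j]=29 take 24 → i++
[i=4,j=1] A[i]=34>B[j]=29 take 29 → j++
[i=4,j=2] A[i]=34>B[j]=31 take 31 → j++
[i=4,j=3] B done, take A[i]=34 → i++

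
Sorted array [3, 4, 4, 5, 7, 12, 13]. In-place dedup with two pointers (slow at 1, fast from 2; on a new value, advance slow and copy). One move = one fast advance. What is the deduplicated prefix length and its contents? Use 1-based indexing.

length 6; prefix = [3, 4, 5, 7, 12, 13]

slow=1 fast=2: a[fast]=4≠a[slow]=3 write a[2]=4, slow++,fast++
slow=2 fast=3: a[fast]=4=a[slow] dup, fast++
slow=2 fast=4: a[fast]=5≠a[slow]=4 write a[3]=5, slow++,fast++
slow=3 fast=5: a[fast]=7≠a[slow]=5 write a[4]=7, slow++,fast++
slow=4 fast=6: a[fast]=12≠a[slow]=7 write a[5]=12, slow++,fast++
slow=5 fast=7: a[fast]=13≠a[slow]=12 write a[6]=13, slow++,fast++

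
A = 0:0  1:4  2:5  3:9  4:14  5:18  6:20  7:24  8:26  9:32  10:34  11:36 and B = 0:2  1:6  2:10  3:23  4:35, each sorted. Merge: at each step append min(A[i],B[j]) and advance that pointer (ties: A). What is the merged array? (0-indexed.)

i=0 j=0: A[i]=0<=B[j]=2 take 0, i++
i=1 j=0: A[i]=4>B[j]=2 take 2, j++
i=1 j=1: A[i]=4<=B[j]=6 take 4, i++
i=2 j=1: A[i]=5<=B[j]=6 take 5, i++
i=3 j=1: A[i]=9>B[j]=6 take 6, j++
i=3 j=2: A[i]=9<=B[j]=10 take 9, i++
i=4 j=2: A[i]=14>B[j]=10 take 10, j++
i=4 j=3: A[i]=14<=B[j]=23 take 14, i++
i=5 j=3: A[i]=18<=B[j]=23 take 18, i++
i=6 j=3: A[i]=20<=B[j]=23 take 20, i++
i=7 j=3: A[i]=24>B[j]=23 take 23, j++
i=7 j=4: A[i]=24<=B[j]=35 take 24, i++
i=8 j=4: A[i]=26<=B[j]=35 take 26, i++
i=9 j=4: A[i]=32<=B[j]=35 take 32, i++
i=10 j=4: A[i]=34<=B[j]=35 take 34, i++
i=11 j=4: A[i]=36>B[j]=35 take 35, j++
i=11 j=5: B done, take A[i]=36, i++

[0, 2, 4, 5, 6, 9, 10, 14, 18, 20, 23, 24, 26, 32, 34, 35, 36]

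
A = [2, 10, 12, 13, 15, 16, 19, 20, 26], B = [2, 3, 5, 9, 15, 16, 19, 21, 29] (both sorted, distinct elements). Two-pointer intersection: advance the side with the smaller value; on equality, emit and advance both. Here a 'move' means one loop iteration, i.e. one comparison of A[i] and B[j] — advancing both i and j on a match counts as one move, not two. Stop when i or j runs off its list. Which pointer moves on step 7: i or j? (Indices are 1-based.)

i

i=1 j=1: 2==2 emit, i++,j++
i=2 j=2: 10>3, j++
i=2 j=3: 10>5, j++
i=2 j=4: 10>9, j++
i=2 j=5: 10<15, i++
i=3 j=5: 12<15, i++
i=4 j=5: 13<15, i++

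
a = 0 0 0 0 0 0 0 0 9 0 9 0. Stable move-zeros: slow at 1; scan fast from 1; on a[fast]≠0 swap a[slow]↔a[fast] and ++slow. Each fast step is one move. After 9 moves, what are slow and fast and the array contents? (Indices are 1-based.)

slow=2, fast=10, a=[9, 0, 0, 0, 0, 0, 0, 0, 0, 0, 9, 0]

slow=1 fast=1: a[fast]=0, fast++
slow=1 fast=2: a[fast]=0, fast++
slow=1 fast=3: a[fast]=0, fast++
slow=1 fast=4: a[fast]=0, fast++
slow=1 fast=5: a[fast]=0, fast++
slow=1 fast=6: a[fast]=0, fast++
slow=1 fast=7: a[fast]=0, fast++
slow=1 fast=8: a[fast]=0, fast++
slow=1 fast=9: a[fast]=9≠0 swap→a[1]=9, slow++,fast++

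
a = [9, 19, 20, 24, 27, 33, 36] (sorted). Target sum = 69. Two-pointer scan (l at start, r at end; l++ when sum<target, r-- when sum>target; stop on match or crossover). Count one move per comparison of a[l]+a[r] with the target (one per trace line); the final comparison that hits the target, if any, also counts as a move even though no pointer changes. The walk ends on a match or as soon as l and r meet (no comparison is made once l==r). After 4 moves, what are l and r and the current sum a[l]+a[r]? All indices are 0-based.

l=4, r=6, sum=63

[0,6] 9+36=45 <69 → l++
[1,6] 19+36=55 <69 → l++
[2,6] 20+36=56 <69 → l++
[3,6] 24+36=60 <69 → l++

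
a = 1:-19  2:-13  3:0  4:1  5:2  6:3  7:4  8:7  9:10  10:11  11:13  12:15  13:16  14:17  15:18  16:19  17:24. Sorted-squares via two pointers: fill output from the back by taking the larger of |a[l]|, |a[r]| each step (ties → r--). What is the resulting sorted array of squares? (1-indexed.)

l=1 r=17: |-19|<=|24| out[17]=576, r--
l=1 r=16: |-19|<=|19| out[16]=361, r--
l=1 r=15: |-19|>|18| out[15]=361, l++
l=2 r=15: |-13|<=|18| out[14]=324, r--
l=2 r=14: |-13|<=|17| out[13]=289, r--
l=2 r=13: |-13|<=|16| out[12]=256, r--
l=2 r=12: |-13|<=|15| out[11]=225, r--
l=2 r=11: |-13|<=|13| out[10]=169, r--
l=2 r=10: |-13|>|11| out[9]=169, l++
l=3 r=10: |0|<=|11| out[8]=121, r--
l=3 r=9: |0|<=|10| out[7]=100, r--
l=3 r=8: |0|<=|7| out[6]=49, r--
l=3 r=7: |0|<=|4| out[5]=16, r--
l=3 r=6: |0|<=|3| out[4]=9, r--
l=3 r=5: |0|<=|2| out[3]=4, r--
l=3 r=4: |0|<=|1| out[2]=1, r--
l=3 r=3: |0|<=|0| out[1]=0, r--

[0, 1, 4, 9, 16, 49, 100, 121, 169, 169, 225, 256, 289, 324, 361, 361, 576]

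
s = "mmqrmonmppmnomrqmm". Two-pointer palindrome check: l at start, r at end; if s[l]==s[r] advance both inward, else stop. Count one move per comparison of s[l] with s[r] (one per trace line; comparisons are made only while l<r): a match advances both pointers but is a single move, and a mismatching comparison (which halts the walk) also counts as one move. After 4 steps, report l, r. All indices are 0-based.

l=4, r=13

l=0 r=17: 'm'=='m', l++,r--
l=1 r=16: 'm'=='m', l++,r--
l=2 r=15: 'q'=='q', l++,r--
l=3 r=14: 'r'=='r', l++,r--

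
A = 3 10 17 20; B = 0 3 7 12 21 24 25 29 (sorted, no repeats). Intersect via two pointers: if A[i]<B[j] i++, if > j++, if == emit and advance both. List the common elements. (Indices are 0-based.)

[i=0,j=0] 3>0 → j++
[i=0,j=1] 3==3 emit → i++,j++
[i=1,j=2] 10>7 → j++
[i=1,j=3] 10<12 → i++
[i=2,j=3] 17>12 → j++
[i=2,j=4] 17<21 → i++
[i=3,j=4] 20<21 → i++

intersection = [3]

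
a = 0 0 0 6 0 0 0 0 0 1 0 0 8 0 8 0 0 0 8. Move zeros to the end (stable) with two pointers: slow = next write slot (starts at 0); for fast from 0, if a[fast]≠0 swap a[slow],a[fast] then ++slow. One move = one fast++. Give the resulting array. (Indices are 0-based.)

[6, 1, 8, 8, 8, 0, 0, 0, 0, 0, 0, 0, 0, 0, 0, 0, 0, 0, 0]

(s=0,f=0) a[fast]=0 → fast++
(s=0,f=1) a[fast]=0 → fast++
(s=0,f=2) a[fast]=0 → fast++
(s=0,f=3) a[fast]=6≠0 swap→a[0]=6 → slow++,fast++
(s=1,f=4) a[fast]=0 → fast++
(s=1,f=5) a[fast]=0 → fast++
(s=1,f=6) a[fast]=0 → fast++
(s=1,f=7) a[fast]=0 → fast++
(s=1,f=8) a[fast]=0 → fast++
(s=1,f=9) a[fast]=1≠0 swap→a[1]=1 → slow++,fast++
(s=2,f=10) a[fast]=0 → fast++
(s=2,f=11) a[fast]=0 → fast++
(s=2,f=12) a[fast]=8≠0 swap→a[2]=8 → slow++,fast++
(s=3,f=13) a[fast]=0 → fast++
(s=3,f=14) a[fast]=8≠0 swap→a[3]=8 → slow++,fast++
(s=4,f=15) a[fast]=0 → fast++
(s=4,f=16) a[fast]=0 → fast++
(s=4,f=17) a[fast]=0 → fast++
(s=4,f=18) a[fast]=8≠0 swap→a[4]=8 → slow++,fast++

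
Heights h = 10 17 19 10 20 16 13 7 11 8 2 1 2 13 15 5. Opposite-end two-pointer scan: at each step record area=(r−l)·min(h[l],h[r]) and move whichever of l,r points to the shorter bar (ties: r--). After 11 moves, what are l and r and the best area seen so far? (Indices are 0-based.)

l=0 r=15: min(10,5)*15=75 best=75 *, r--
l=0 r=14: min(10,15)*14=140 best=140 *, l++
l=1 r=14: min(17,15)*13=195 best=195 *, r--
l=1 r=13: min(17,13)*12=156 best=195, r--
l=1 r=12: min(17,2)*11=22 best=195, r--
l=1 r=11: min(17,1)*10=10 best=195, r--
l=1 r=10: min(17,2)*9=18 best=195, r--
l=1 r=9: min(17,8)*8=64 best=195, r--
l=1 r=8: min(17,11)*7=77 best=195, r--
l=1 r=7: min(17,7)*6=42 best=195, r--
l=1 r=6: min(17,13)*5=65 best=195, r--

l=1, r=5, best area=195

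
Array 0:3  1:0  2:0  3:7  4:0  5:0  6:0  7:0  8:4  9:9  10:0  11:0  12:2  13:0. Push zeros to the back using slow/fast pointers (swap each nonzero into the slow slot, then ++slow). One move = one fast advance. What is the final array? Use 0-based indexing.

[3, 7, 4, 9, 2, 0, 0, 0, 0, 0, 0, 0, 0, 0]

(s=0,f=0) a[fast]=3≠0 swap→a[0]=3 → slow++,fast++
(s=1,f=1) a[fast]=0 → fast++
(s=1,f=2) a[fast]=0 → fast++
(s=1,f=3) a[fast]=7≠0 swap→a[1]=7 → slow++,fast++
(s=2,f=4) a[fast]=0 → fast++
(s=2,f=5) a[fast]=0 → fast++
(s=2,f=6) a[fast]=0 → fast++
(s=2,f=7) a[fast]=0 → fast++
(s=2,f=8) a[fast]=4≠0 swap→a[2]=4 → slow++,fast++
(s=3,f=9) a[fast]=9≠0 swap→a[3]=9 → slow++,fast++
(s=4,f=10) a[fast]=0 → fast++
(s=4,f=11) a[fast]=0 → fast++
(s=4,f=12) a[fast]=2≠0 swap→a[4]=2 → slow++,fast++
(s=5,f=13) a[fast]=0 → fast++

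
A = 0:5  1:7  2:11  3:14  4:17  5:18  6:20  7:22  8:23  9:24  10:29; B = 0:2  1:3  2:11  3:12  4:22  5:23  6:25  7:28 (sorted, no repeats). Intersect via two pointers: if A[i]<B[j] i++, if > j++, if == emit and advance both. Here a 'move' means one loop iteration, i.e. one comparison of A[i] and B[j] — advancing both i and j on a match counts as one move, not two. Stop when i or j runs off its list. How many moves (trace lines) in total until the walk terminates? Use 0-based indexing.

15 moves

i=0 j=0: 5>2, j++
i=0 j=1: 5>3, j++
i=0 j=2: 5<11, i++
i=1 j=2: 7<11, i++
i=2 j=2: 11==11 emit, i++,j++
i=3 j=3: 14>12, j++
i=3 j=4: 14<22, i++
i=4 j=4: 17<22, i++
i=5 j=4: 18<22, i++
i=6 j=4: 20<22, i++
i=7 j=4: 22==22 emit, i++,j++
i=8 j=5: 23==23 emit, i++,j++
i=9 j=6: 24<25, i++
i=10 j=6: 29>25, j++
i=10 j=7: 29>28, j++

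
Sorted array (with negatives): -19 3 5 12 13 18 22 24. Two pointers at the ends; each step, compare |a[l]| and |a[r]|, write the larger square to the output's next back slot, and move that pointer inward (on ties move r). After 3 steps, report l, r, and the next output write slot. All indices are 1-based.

[1,8] |-19|<=|24| out[8]=576 → r--
[1,7] |-19|<=|22| out[7]=484 → r--
[1,6] |-19|>|18| out[6]=361 → l++

l=2, r=6, next write slot=5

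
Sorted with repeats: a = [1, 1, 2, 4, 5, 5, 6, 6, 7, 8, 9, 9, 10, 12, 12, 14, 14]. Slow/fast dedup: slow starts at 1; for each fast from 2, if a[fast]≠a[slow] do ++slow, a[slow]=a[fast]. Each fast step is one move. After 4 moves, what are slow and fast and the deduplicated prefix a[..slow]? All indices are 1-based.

slow=4, fast=6, prefix=[1, 2, 4, 5]

(s=1,f=2) a[fast]=1=a[slow] dup → fast++
(s=1,f=3) a[fast]=2≠a[slow]=1 write a[2]=2 → slow++,fast++
(s=2,f=4) a[fast]=4≠a[slow]=2 write a[3]=4 → slow++,fast++
(s=3,f=5) a[fast]=5≠a[slow]=4 write a[4]=5 → slow++,fast++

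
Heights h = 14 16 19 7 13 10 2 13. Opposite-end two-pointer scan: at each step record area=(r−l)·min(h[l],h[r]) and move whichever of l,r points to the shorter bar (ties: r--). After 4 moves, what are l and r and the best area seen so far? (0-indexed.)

l=0, r=3, best area=91

l=0 r=7: min(14,13)*7=91 best=91 *, r--
l=0 r=6: min(14,2)*6=12 best=91, r--
l=0 r=5: min(14,10)*5=50 best=91, r--
l=0 r=4: min(14,13)*4=52 best=91, r--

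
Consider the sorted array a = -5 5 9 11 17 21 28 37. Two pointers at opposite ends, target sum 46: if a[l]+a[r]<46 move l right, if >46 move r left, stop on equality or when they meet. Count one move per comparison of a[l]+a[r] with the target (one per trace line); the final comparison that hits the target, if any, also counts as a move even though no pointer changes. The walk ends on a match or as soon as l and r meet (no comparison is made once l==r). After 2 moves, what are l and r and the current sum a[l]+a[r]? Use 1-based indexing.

l=3, r=8, sum=46

[1,8] -5+37=32 <46 → l++
[2,8] 5+37=42 <46 → l++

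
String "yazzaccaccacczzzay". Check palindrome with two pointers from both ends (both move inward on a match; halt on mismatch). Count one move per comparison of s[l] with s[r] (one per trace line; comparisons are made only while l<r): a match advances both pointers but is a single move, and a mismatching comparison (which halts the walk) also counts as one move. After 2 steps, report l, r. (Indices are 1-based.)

[1,18] 'y'=='y' → l++,r--
[2,17] 'a'=='a' → l++,r--

l=3, r=16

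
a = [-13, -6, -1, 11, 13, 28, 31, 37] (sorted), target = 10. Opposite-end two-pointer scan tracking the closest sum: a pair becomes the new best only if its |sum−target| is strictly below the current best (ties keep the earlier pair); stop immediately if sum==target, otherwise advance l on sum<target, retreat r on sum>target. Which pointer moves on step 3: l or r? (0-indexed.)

r

[0,7] -13+37=24 d=14 * → r--
[0,6] -13+31=18 d=8 * → r--
[0,5] -13+28=15 d=5 * → r--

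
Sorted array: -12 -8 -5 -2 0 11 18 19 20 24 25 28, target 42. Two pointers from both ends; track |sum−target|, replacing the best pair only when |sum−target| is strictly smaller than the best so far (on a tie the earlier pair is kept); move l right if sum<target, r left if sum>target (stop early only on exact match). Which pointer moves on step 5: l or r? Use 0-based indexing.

l

l=0 r=11: -12+28=16 d=26 *, l++
l=1 r=11: -8+28=20 d=22 *, l++
l=2 r=11: -5+28=23 d=19 *, l++
l=3 r=11: -2+28=26 d=16 *, l++
l=4 r=11: 0+28=28 d=14 *, l++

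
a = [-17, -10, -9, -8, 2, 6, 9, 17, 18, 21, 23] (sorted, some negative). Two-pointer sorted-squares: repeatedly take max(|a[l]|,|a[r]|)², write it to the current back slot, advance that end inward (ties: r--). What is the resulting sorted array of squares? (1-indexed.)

[4, 36, 64, 81, 81, 100, 289, 289, 324, 441, 529]

[1,11] |-17|<=|23| out[11]=529 → r--
[1,10] |-17|<=|21| out[10]=441 → r--
[1,9] |-17|<=|18| out[9]=324 → r--
[1,8] |-17|<=|17| out[8]=289 → r--
[1,7] |-17|>|9| out[7]=289 → l++
[2,7] |-10|>|9| out[6]=100 → l++
[3,7] |-9|<=|9| out[5]=81 → r--
[3,6] |-9|>|6| out[4]=81 → l++
[4,6] |-8|>|6| out[3]=64 → l++
[5,6] |2|<=|6| out[2]=36 → r--
[5,5] |2|<=|2| out[1]=4 → r--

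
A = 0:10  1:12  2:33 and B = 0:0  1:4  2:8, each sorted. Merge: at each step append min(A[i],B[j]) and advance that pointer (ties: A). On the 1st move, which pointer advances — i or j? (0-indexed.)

[i=0,j=0] A[i]=10>B[j]=0 take 0 → j++

j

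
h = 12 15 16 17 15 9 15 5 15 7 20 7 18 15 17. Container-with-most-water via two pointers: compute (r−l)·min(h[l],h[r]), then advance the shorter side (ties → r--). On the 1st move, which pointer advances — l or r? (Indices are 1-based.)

l=1 r=15: min(12,17)*14=168 best=168 *, l++

l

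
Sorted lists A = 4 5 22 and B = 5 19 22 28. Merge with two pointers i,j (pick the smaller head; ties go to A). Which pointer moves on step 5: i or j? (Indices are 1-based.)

i

i=1 j=1: A[i]=4<=B[j]=5 take 4, i++
i=2 j=1: A[i]=5<=B[j]=5 take 5, i++
i=3 j=1: A[i]=22>B[j]=5 take 5, j++
i=3 j=2: A[i]=22>B[j]=19 take 19, j++
i=3 j=3: A[i]=22<=B[j]=22 take 22, i++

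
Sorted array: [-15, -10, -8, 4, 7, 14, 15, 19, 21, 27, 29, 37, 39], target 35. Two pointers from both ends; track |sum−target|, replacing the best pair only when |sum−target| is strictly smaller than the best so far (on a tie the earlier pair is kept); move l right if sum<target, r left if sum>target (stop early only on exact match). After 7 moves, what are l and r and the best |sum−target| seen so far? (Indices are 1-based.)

[1,13] -15+39=24 d=11 * → l++
[2,13] -10+39=29 d=6 * → l++
[3,13] -8+39=31 d=4 * → l++
[4,13] 4+39=43 d=8 → r--
[4,12] 4+37=41 d=6 → r--
[4,11] 4+29=33 d=2 * → l++
[5,11] 7+29=36 d=1 * → r--

l=5, r=10, best |Δ|=1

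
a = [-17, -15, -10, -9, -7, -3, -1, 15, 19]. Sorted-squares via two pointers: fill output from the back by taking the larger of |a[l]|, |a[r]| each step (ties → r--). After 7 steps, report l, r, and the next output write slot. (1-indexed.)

l=6, r=7, next write slot=2

l=1 r=9: |-17|<=|19| out[9]=361, r--
l=1 r=8: |-17|>|15| out[8]=289, l++
l=2 r=8: |-15|<=|15| out[7]=225, r--
l=2 r=7: |-15|>|-1| out[6]=225, l++
l=3 r=7: |-10|>|-1| out[5]=100, l++
l=4 r=7: |-9|>|-1| out[4]=81, l++
l=5 r=7: |-7|>|-1| out[3]=49, l++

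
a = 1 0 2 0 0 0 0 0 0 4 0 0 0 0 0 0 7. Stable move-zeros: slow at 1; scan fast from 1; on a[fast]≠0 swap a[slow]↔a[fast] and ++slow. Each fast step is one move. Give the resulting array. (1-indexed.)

[1, 2, 4, 7, 0, 0, 0, 0, 0, 0, 0, 0, 0, 0, 0, 0, 0]

(s=1,f=1) a[fast]=1≠0 swap→a[1]=1 → slow++,fast++
(s=2,f=2) a[fast]=0 → fast++
(s=2,f=3) a[fast]=2≠0 swap→a[2]=2 → slow++,fast++
(s=3,f=4) a[fast]=0 → fast++
(s=3,f=5) a[fast]=0 → fast++
(s=3,f=6) a[fast]=0 → fast++
(s=3,f=7) a[fast]=0 → fast++
(s=3,f=8) a[fast]=0 → fast++
(s=3,f=9) a[fast]=0 → fast++
(s=3,f=10) a[fast]=4≠0 swap→a[3]=4 → slow++,fast++
(s=4,f=11) a[fast]=0 → fast++
(s=4,f=12) a[fast]=0 → fast++
(s=4,f=13) a[fast]=0 → fast++
(s=4,f=14) a[fast]=0 → fast++
(s=4,f=15) a[fast]=0 → fast++
(s=4,f=16) a[fast]=0 → fast++
(s=4,f=17) a[fast]=7≠0 swap→a[4]=7 → slow++,fast++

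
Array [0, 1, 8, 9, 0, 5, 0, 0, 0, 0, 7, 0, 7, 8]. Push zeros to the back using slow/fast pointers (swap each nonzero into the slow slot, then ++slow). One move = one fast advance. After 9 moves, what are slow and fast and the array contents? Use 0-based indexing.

slow=4, fast=9, a=[1, 8, 9, 5, 0, 0, 0, 0, 0, 0, 7, 0, 7, 8]

slow=0 fast=0: a[fast]=0, fast++
slow=0 fast=1: a[fast]=1≠0 swap→a[0]=1, slow++,fast++
slow=1 fast=2: a[fast]=8≠0 swap→a[1]=8, slow++,fast++
slow=2 fast=3: a[fast]=9≠0 swap→a[2]=9, slow++,fast++
slow=3 fast=4: a[fast]=0, fast++
slow=3 fast=5: a[fast]=5≠0 swap→a[3]=5, slow++,fast++
slow=4 fast=6: a[fast]=0, fast++
slow=4 fast=7: a[fast]=0, fast++
slow=4 fast=8: a[fast]=0, fast++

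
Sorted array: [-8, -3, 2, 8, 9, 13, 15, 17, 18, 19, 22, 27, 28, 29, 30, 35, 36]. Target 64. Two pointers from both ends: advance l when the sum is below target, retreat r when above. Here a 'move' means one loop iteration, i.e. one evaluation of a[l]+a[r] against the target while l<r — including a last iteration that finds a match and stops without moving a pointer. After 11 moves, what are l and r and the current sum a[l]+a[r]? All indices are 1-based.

l=12, r=17, sum=63

[1,17] -8+36=28 <64 → l++
[2,17] -3+36=33 <64 → l++
[3,17] 2+36=38 <64 → l++
[4,17] 8+36=44 <64 → l++
[5,17] 9+36=45 <64 → l++
[6,17] 13+36=49 <64 → l++
[7,17] 15+36=51 <64 → l++
[8,17] 17+36=53 <64 → l++
[9,17] 18+36=54 <64 → l++
[10,17] 19+36=55 <64 → l++
[11,17] 22+36=58 <64 → l++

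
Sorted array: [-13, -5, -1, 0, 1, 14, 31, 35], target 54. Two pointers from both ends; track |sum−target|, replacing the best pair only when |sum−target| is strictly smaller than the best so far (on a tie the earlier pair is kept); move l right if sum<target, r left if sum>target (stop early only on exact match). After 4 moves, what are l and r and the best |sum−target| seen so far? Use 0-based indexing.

l=4, r=7, best |Δ|=19

l=0 r=7: -13+35=22 d=32 *, l++
l=1 r=7: -5+35=30 d=24 *, l++
l=2 r=7: -1+35=34 d=20 *, l++
l=3 r=7: 0+35=35 d=19 *, l++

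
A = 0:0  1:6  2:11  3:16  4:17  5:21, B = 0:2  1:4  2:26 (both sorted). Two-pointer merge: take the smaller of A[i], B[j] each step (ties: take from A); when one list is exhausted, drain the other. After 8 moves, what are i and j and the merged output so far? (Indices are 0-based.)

i=0 j=0: A[i]=0<=B[j]=2 take 0, i++
i=1 j=0: A[i]=6>B[j]=2 take 2, j++
i=1 j=1: A[i]=6>B[j]=4 take 4, j++
i=1 j=2: A[i]=6<=B[j]=26 take 6, i++
i=2 j=2: A[i]=11<=B[j]=26 take 11, i++
i=3 j=2: A[i]=16<=B[j]=26 take 16, i++
i=4 j=2: A[i]=17<=B[j]=26 take 17, i++
i=5 j=2: A[i]=21<=B[j]=26 take 21, i++

i=6, j=2, merged so far=[0, 2, 4, 6, 11, 16, 17, 21]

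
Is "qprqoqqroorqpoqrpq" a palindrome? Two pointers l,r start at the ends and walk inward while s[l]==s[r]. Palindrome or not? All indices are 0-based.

l=0 r=17: 'q'=='q', l++,r--
l=1 r=16: 'p'=='p', l++,r--
l=2 r=15: 'r'=='r', l++,r--
l=3 r=14: 'q'=='q', l++,r--
l=4 r=13: 'o'=='o', l++,r--
l=5 r=12: 'q'!='p', stop

not a palindrome (mismatch at 5,12)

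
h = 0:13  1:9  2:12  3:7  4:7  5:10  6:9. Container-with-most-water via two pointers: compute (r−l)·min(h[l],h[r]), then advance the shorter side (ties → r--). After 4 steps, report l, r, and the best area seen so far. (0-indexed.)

l=0, r=2, best area=54

l=0 r=6: min(13,9)*6=54 best=54 *, r--
l=0 r=5: min(13,10)*5=50 best=54, r--
l=0 r=4: min(13,7)*4=28 best=54, r--
l=0 r=3: min(13,7)*3=21 best=54, r--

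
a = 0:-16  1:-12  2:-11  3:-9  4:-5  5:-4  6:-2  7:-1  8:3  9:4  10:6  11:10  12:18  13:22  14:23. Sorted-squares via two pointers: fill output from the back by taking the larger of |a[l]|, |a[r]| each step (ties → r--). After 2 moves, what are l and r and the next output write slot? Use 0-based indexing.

l=0, r=12, next write slot=12

[0,14] |-16|<=|23| out[14]=529 → r--
[0,13] |-16|<=|22| out[13]=484 → r--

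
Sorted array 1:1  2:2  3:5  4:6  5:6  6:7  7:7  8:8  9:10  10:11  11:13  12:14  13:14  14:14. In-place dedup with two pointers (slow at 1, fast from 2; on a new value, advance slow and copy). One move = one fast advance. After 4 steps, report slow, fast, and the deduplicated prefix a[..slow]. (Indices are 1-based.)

slow=4, fast=6, prefix=[1, 2, 5, 6]

slow=1 fast=2: a[fast]=2≠a[slow]=1 write a[2]=2, slow++,fast++
slow=2 fast=3: a[fast]=5≠a[slow]=2 write a[3]=5, slow++,fast++
slow=3 fast=4: a[fast]=6≠a[slow]=5 write a[4]=6, slow++,fast++
slow=4 fast=5: a[fast]=6=a[slow] dup, fast++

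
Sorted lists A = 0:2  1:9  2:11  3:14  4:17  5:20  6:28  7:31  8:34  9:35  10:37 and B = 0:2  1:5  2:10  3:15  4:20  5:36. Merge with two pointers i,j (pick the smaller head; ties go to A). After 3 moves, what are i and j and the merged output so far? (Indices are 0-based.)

i=1, j=2, merged so far=[2, 2, 5]

[i=0,j=0] A[i]=2<=B[j]=2 take 2 → i++
[i=1,j=0] A[i]=9>B[j]=2 take 2 → j++
[i=1,j=1] A[i]=9>B[j]=5 take 5 → j++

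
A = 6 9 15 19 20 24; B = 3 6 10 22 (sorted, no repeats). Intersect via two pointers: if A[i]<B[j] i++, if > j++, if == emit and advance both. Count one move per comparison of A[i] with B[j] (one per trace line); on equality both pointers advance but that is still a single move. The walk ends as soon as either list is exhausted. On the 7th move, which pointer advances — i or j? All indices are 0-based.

i

[i=0,j=0] 6>3 → j++
[i=0,j=1] 6==6 emit → i++,j++
[i=1,j=2] 9<10 → i++
[i=2,j=2] 15>10 → j++
[i=2,j=3] 15<22 → i++
[i=3,j=3] 19<22 → i++
[i=4,j=3] 20<22 → i++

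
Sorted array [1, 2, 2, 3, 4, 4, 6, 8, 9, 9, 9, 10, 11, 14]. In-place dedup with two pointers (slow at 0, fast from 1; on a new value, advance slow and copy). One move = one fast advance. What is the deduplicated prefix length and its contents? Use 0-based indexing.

length 10; prefix = [1, 2, 3, 4, 6, 8, 9, 10, 11, 14]

slow=0 fast=1: a[fast]=2≠a[slow]=1 write a[1]=2, slow++,fast++
slow=1 fast=2: a[fast]=2=a[slow] dup, fast++
slow=1 fast=3: a[fast]=3≠a[slow]=2 write a[2]=3, slow++,fast++
slow=2 fast=4: a[fast]=4≠a[slow]=3 write a[3]=4, slow++,fast++
slow=3 fast=5: a[fast]=4=a[slow] dup, fast++
slow=3 fast=6: a[fast]=6≠a[slow]=4 write a[4]=6, slow++,fast++
slow=4 fast=7: a[fast]=8≠a[slow]=6 write a[5]=8, slow++,fast++
slow=5 fast=8: a[fast]=9≠a[slow]=8 write a[6]=9, slow++,fast++
slow=6 fast=9: a[fast]=9=a[slow] dup, fast++
slow=6 fast=10: a[fast]=9=a[slow] dup, fast++
slow=6 fast=11: a[fast]=10≠a[slow]=9 write a[7]=10, slow++,fast++
slow=7 fast=12: a[fast]=11≠a[slow]=10 write a[8]=11, slow++,fast++
slow=8 fast=13: a[fast]=14≠a[slow]=11 write a[9]=14, slow++,fast++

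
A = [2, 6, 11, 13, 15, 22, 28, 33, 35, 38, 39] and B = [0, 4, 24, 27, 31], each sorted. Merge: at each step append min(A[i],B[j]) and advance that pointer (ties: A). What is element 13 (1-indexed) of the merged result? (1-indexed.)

[i=1,j=1] A[i]=2>B[j]=0 take 0 → j++
[i=1,j=2] A[i]=2<=B[j]=4 take 2 → i++
[i=2,j=2] A[i]=6>B[j]=4 take 4 → j++
[i=2,j=3] A[i]=6<=B[j]=24 take 6 → i++
[i=3,j=3] A[i]=11<=B[j]=24 take 11 → i++
[i=4,j=3] A[i]=13<=B[j]=24 take 13 → i++
[i=5,j=3] A[i]=15<=B[j]=24 take 15 → i++
[i=6,j=3] A[i]=22<=B[j]=24 take 22 → i++
[i=7,j=3] A[i]=28>B[j]=24 take 24 → j++
[i=7,j=4] A[i]=28>B[j]=27 take 27 → j++
[i=7,j=5] A[i]=28<=B[j]=31 take 28 → i++
[i=8,j=5] A[i]=33>B[j]=31 take 31 → j++
[i=8,j=6] B done, take A[i]=33 → i++
[i=9,j=6] B done, take A[i]=35 → i++
[i=10,j=6] B done, take A[i]=38 → i++
[i=11,j=6] B done, take A[i]=39 → i++

merged[13] = 33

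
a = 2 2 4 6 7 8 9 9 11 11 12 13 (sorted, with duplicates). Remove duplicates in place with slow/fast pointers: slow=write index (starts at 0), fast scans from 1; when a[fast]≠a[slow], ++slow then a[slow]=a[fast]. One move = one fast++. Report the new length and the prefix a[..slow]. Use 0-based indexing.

(s=0,f=1) a[fast]=2=a[slow] dup → fast++
(s=0,f=2) a[fast]=4≠a[slow]=2 write a[1]=4 → slow++,fast++
(s=1,f=3) a[fast]=6≠a[slow]=4 write a[2]=6 → slow++,fast++
(s=2,f=4) a[fast]=7≠a[slow]=6 write a[3]=7 → slow++,fast++
(s=3,f=5) a[fast]=8≠a[slow]=7 write a[4]=8 → slow++,fast++
(s=4,f=6) a[fast]=9≠a[slow]=8 write a[5]=9 → slow++,fast++
(s=5,f=7) a[fast]=9=a[slow] dup → fast++
(s=5,f=8) a[fast]=11≠a[slow]=9 write a[6]=11 → slow++,fast++
(s=6,f=9) a[fast]=11=a[slow] dup → fast++
(s=6,f=10) a[fast]=12≠a[slow]=11 write a[7]=12 → slow++,fast++
(s=7,f=11) a[fast]=13≠a[slow]=12 write a[8]=13 → slow++,fast++

length 9; prefix = [2, 4, 6, 7, 8, 9, 11, 12, 13]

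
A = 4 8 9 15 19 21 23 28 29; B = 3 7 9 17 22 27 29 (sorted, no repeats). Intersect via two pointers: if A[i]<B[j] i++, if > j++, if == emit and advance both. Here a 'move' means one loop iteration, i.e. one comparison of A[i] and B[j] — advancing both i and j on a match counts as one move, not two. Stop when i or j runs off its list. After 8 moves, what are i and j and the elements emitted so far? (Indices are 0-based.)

i=5, j=4, emitted=[9]

i=0 j=0: 4>3, j++
i=0 j=1: 4<7, i++
i=1 j=1: 8>7, j++
i=1 j=2: 8<9, i++
i=2 j=2: 9==9 emit, i++,j++
i=3 j=3: 15<17, i++
i=4 j=3: 19>17, j++
i=4 j=4: 19<22, i++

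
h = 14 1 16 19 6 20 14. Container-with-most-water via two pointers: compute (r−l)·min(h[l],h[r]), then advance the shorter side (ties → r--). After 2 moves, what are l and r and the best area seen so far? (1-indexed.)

l=2, r=6, best area=84

l=1 r=7: min(14,14)*6=84 best=84 *, r--
l=1 r=6: min(14,20)*5=70 best=84, l++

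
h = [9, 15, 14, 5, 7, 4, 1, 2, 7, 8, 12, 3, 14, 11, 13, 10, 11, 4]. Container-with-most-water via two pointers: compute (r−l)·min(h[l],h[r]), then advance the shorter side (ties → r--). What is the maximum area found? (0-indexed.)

max area = 169

l=0 r=17: min(9,4)*17=68 best=68 *, r--
l=0 r=16: min(9,11)*16=144 best=144 *, l++
l=1 r=16: min(15,11)*15=165 best=165 *, r--
l=1 r=15: min(15,10)*14=140 best=165, r--
l=1 r=14: min(15,13)*13=169 best=169 *, r--
l=1 r=13: min(15,11)*12=132 best=169, r--
l=1 r=12: min(15,14)*11=154 best=169, r--
l=1 r=11: min(15,3)*10=30 best=169, r--
l=1 r=10: min(15,12)*9=108 best=169, r--
l=1 r=9: min(15,8)*8=64 best=169, r--
l=1 r=8: min(15,7)*7=49 best=169, r--
l=1 r=7: min(15,2)*6=12 best=169, r--
l=1 r=6: min(15,1)*5=5 best=169, r--
l=1 r=5: min(15,4)*4=16 best=169, r--
l=1 r=4: min(15,7)*3=21 best=169, r--
l=1 r=3: min(15,5)*2=10 best=169, r--
l=1 r=2: min(15,14)*1=14 best=169, r--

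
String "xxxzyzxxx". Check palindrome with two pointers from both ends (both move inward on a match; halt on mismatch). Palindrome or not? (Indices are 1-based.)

[1,9] 'x'=='x' → l++,r--
[2,8] 'x'=='x' → l++,r--
[3,7] 'x'=='x' → l++,r--
[4,6] 'z'=='z' → l++,r--

palindrome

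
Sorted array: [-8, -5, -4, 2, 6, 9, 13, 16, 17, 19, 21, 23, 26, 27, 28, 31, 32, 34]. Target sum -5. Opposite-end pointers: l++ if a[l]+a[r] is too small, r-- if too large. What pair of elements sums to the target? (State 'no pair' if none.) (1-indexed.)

no pair

l=1 r=18: -8+34=26 >-5, r--
l=1 r=17: -8+32=24 >-5, r--
l=1 r=16: -8+31=23 >-5, r--
l=1 r=15: -8+28=20 >-5, r--
l=1 r=14: -8+27=19 >-5, r--
l=1 r=13: -8+26=18 >-5, r--
l=1 r=12: -8+23=15 >-5, r--
l=1 r=11: -8+21=13 >-5, r--
l=1 r=10: -8+19=11 >-5, r--
l=1 r=9: -8+17=9 >-5, r--
l=1 r=8: -8+16=8 >-5, r--
l=1 r=7: -8+13=5 >-5, r--
l=1 r=6: -8+9=1 >-5, r--
l=1 r=5: -8+6=-2 >-5, r--
l=1 r=4: -8+2=-6 <-5, l++
l=2 r=4: -5+2=-3 >-5, r--
l=2 r=3: -5+-4=-9 <-5, l++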